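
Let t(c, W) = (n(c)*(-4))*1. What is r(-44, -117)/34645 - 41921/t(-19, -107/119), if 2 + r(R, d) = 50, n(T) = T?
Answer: -1452349397/2633020 ≈ -551.59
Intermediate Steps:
r(R, d) = 48 (r(R, d) = -2 + 50 = 48)
t(c, W) = -4*c (t(c, W) = (c*(-4))*1 = -4*c*1 = -4*c)
r(-44, -117)/34645 - 41921/t(-19, -107/119) = 48/34645 - 41921/((-4*(-19))) = 48*(1/34645) - 41921/76 = 48/34645 - 41921*1/76 = 48/34645 - 41921/76 = -1452349397/2633020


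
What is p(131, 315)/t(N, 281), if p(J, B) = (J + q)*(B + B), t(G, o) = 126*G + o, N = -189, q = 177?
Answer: -194040/23533 ≈ -8.2454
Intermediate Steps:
t(G, o) = o + 126*G
p(J, B) = 2*B*(177 + J) (p(J, B) = (J + 177)*(B + B) = (177 + J)*(2*B) = 2*B*(177 + J))
p(131, 315)/t(N, 281) = (2*315*(177 + 131))/(281 + 126*(-189)) = (2*315*308)/(281 - 23814) = 194040/(-23533) = 194040*(-1/23533) = -194040/23533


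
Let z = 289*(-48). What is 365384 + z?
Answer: 351512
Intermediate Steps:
z = -13872
365384 + z = 365384 - 13872 = 351512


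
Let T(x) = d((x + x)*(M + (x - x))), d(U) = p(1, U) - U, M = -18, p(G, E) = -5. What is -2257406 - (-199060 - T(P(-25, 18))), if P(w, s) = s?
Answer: -2057703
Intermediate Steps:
d(U) = -5 - U
T(x) = -5 + 36*x (T(x) = -5 - (x + x)*(-18 + (x - x)) = -5 - 2*x*(-18 + 0) = -5 - 2*x*(-18) = -5 - (-36)*x = -5 + 36*x)
-2257406 - (-199060 - T(P(-25, 18))) = -2257406 - (-199060 - (-5 + 36*18)) = -2257406 - (-199060 - (-5 + 648)) = -2257406 - (-199060 - 1*643) = -2257406 - (-199060 - 643) = -2257406 - 1*(-199703) = -2257406 + 199703 = -2057703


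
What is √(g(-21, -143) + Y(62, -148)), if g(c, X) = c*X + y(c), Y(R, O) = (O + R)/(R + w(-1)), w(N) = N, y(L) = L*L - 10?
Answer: 2*√3193167/61 ≈ 58.588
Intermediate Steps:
y(L) = -10 + L² (y(L) = L² - 10 = -10 + L²)
Y(R, O) = (O + R)/(-1 + R) (Y(R, O) = (O + R)/(R - 1) = (O + R)/(-1 + R))
g(c, X) = -10 + c² + X*c (g(c, X) = c*X + (-10 + c²) = X*c + (-10 + c²) = -10 + c² + X*c)
√(g(-21, -143) + Y(62, -148)) = √((-10 + (-21)² - 143*(-21)) + (-148 + 62)/(-1 + 62)) = √((-10 + 441 + 3003) - 86/61) = √(3434 + (1/61)*(-86)) = √(3434 - 86/61) = √(209388/61) = 2*√3193167/61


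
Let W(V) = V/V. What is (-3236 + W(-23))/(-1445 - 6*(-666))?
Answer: -3235/2551 ≈ -1.2681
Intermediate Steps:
W(V) = 1
(-3236 + W(-23))/(-1445 - 6*(-666)) = (-3236 + 1)/(-1445 - 6*(-666)) = -3235/(-1445 + 3996) = -3235/2551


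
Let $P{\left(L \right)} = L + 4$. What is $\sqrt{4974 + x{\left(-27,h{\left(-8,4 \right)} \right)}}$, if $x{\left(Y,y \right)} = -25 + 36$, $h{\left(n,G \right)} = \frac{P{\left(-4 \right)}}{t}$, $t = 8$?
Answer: $\sqrt{4985} \approx 70.604$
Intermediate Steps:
$P{\left(L \right)} = 4 + L$
$h{\left(n,G \right)} = 0$ ($h{\left(n,G \right)} = \frac{4 - 4}{8} = 0 \cdot \frac{1}{8} = 0$)
$x{\left(Y,y \right)} = 11$
$\sqrt{4974 + x{\left(-27,h{\left(-8,4 \right)} \right)}} = \sqrt{4974 + 11} = \sqrt{4985}$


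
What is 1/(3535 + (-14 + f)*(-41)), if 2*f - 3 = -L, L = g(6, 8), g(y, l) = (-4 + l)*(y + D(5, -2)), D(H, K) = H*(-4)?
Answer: 2/5799 ≈ 0.00034489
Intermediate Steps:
D(H, K) = -4*H
g(y, l) = (-20 + y)*(-4 + l) (g(y, l) = (-4 + l)*(y - 4*5) = (-4 + l)*(y - 20) = (-4 + l)*(-20 + y) = (-20 + y)*(-4 + l))
L = -56 (L = 80 - 20*8 - 4*6 + 8*6 = 80 - 160 - 24 + 48 = -56)
f = 59/2 (f = 3/2 + (-1*(-56))/2 = 3/2 + (1/2)*56 = 3/2 + 28 = 59/2 ≈ 29.500)
1/(3535 + (-14 + f)*(-41)) = 1/(3535 + (-14 + 59/2)*(-41)) = 1/(3535 + (31/2)*(-41)) = 1/(3535 - 1271/2) = 1/(5799/2) = 2/5799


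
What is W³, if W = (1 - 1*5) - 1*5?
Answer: -729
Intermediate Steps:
W = -9 (W = (1 - 5) - 5 = -4 - 5 = -9)
W³ = (-9)³ = -729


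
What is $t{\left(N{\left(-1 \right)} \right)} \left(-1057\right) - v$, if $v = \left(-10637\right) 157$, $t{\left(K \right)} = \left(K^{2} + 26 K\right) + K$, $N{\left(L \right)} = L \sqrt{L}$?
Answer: $1671066 + 28539 i \approx 1.6711 \cdot 10^{6} + 28539.0 i$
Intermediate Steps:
$N{\left(L \right)} = L^{\frac{3}{2}}$
$t{\left(K \right)} = K^{2} + 27 K$
$v = -1670009$
$t{\left(N{\left(-1 \right)} \right)} \left(-1057\right) - v = \left(-1\right)^{\frac{3}{2}} \left(27 + \left(-1\right)^{\frac{3}{2}}\right) \left(-1057\right) - -1670009 = - i \left(27 - i\right) \left(-1057\right) + 1670009 = 1057 i \left(27 - i\right) + 1670009 = 1670009 + 1057 i \left(27 - i\right)$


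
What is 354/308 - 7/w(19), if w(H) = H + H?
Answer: 1412/1463 ≈ 0.96514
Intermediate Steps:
w(H) = 2*H
354/308 - 7/w(19) = 354/308 - 7/(2*19) = 354*(1/308) - 7/38 = 177/154 - 7*1/38 = 177/154 - 7/38 = 1412/1463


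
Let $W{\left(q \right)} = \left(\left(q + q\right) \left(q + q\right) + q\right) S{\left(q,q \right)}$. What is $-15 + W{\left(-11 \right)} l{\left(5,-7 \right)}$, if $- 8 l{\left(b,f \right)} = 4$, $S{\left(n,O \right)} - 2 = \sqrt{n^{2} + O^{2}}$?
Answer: $-488 - \frac{5203 \sqrt{2}}{2} \approx -4167.1$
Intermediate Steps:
$S{\left(n,O \right)} = 2 + \sqrt{O^{2} + n^{2}}$ ($S{\left(n,O \right)} = 2 + \sqrt{n^{2} + O^{2}} = 2 + \sqrt{O^{2} + n^{2}}$)
$l{\left(b,f \right)} = - \frac{1}{2}$ ($l{\left(b,f \right)} = \left(- \frac{1}{8}\right) 4 = - \frac{1}{2}$)
$W{\left(q \right)} = \left(2 + \sqrt{2} \sqrt{q^{2}}\right) \left(q + 4 q^{2}\right)$ ($W{\left(q \right)} = \left(\left(q + q\right) \left(q + q\right) + q\right) \left(2 + \sqrt{q^{2} + q^{2}}\right) = \left(2 q 2 q + q\right) \left(2 + \sqrt{2 q^{2}}\right) = \left(4 q^{2} + q\right) \left(2 + \sqrt{2} \sqrt{q^{2}}\right) = \left(q + 4 q^{2}\right) \left(2 + \sqrt{2} \sqrt{q^{2}}\right) = \left(2 + \sqrt{2} \sqrt{q^{2}}\right) \left(q + 4 q^{2}\right)$)
$-15 + W{\left(-11 \right)} l{\left(5,-7 \right)} = -15 + - 11 \left(1 + 4 \left(-11\right)\right) \left(2 + \sqrt{2} \sqrt{\left(-11\right)^{2}}\right) \left(- \frac{1}{2}\right) = -15 + - 11 \left(1 - 44\right) \left(2 + \sqrt{2} \sqrt{121}\right) \left(- \frac{1}{2}\right) = -15 + \left(-11\right) \left(-43\right) \left(2 + \sqrt{2} \cdot 11\right) \left(- \frac{1}{2}\right) = -15 + \left(-11\right) \left(-43\right) \left(2 + 11 \sqrt{2}\right) \left(- \frac{1}{2}\right) = -15 + \left(946 + 5203 \sqrt{2}\right) \left(- \frac{1}{2}\right) = -15 - \left(473 + \frac{5203 \sqrt{2}}{2}\right) = -488 - \frac{5203 \sqrt{2}}{2}$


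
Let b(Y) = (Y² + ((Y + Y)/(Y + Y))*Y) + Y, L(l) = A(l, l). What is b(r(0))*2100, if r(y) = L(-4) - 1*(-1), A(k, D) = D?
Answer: 6300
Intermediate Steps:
L(l) = l
r(y) = -3 (r(y) = -4 - 1*(-1) = -4 + 1 = -3)
b(Y) = Y² + 2*Y (b(Y) = (Y² + ((2*Y)/((2*Y)))*Y) + Y = (Y² + ((2*Y)*(1/(2*Y)))*Y) + Y = (Y² + 1*Y) + Y = (Y² + Y) + Y = (Y + Y²) + Y = Y² + 2*Y)
b(r(0))*2100 = -3*(2 - 3)*2100 = -3*(-1)*2100 = 3*2100 = 6300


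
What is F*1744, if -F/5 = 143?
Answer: -1246960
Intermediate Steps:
F = -715 (F = -5*143 = -715)
F*1744 = -715*1744 = -1246960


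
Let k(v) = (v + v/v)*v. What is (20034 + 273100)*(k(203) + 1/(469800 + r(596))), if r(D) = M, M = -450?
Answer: 2848782062833967/234675 ≈ 1.2139e+10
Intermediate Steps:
r(D) = -450
k(v) = v*(1 + v) (k(v) = (v + 1)*v = (1 + v)*v = v*(1 + v))
(20034 + 273100)*(k(203) + 1/(469800 + r(596))) = (20034 + 273100)*(203*(1 + 203) + 1/(469800 - 450)) = 293134*(203*204 + 1/469350) = 293134*(41412 + 1/469350) = 293134*(19436722201/469350) = 2848782062833967/234675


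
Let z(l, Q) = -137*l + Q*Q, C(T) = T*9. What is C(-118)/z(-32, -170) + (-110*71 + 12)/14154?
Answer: -9806435/16825062 ≈ -0.58285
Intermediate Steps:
C(T) = 9*T
z(l, Q) = Q**2 - 137*l (z(l, Q) = -137*l + Q**2 = Q**2 - 137*l)
C(-118)/z(-32, -170) + (-110*71 + 12)/14154 = (9*(-118))/((-170)**2 - 137*(-32)) + (-110*71 + 12)/14154 = -1062/(28900 + 4384) + (-7810 + 12)*(1/14154) = -1062/33284 - 7798*1/14154 = -1062*1/33284 - 557/1011 = -531/16642 - 557/1011 = -9806435/16825062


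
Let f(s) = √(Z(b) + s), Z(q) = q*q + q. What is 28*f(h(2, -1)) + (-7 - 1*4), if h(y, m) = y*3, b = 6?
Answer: -11 + 112*√3 ≈ 182.99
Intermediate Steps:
h(y, m) = 3*y
Z(q) = q + q² (Z(q) = q² + q = q + q²)
f(s) = √(42 + s) (f(s) = √(6*(1 + 6) + s) = √(6*7 + s) = √(42 + s))
28*f(h(2, -1)) + (-7 - 1*4) = 28*√(42 + 3*2) + (-7 - 1*4) = 28*√(42 + 6) + (-7 - 4) = 28*√48 - 11 = 28*(4*√3) - 11 = 112*√3 - 11 = -11 + 112*√3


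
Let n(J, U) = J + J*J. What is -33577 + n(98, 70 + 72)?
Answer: -23875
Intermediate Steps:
n(J, U) = J + J²
-33577 + n(98, 70 + 72) = -33577 + 98*(1 + 98) = -33577 + 98*99 = -33577 + 9702 = -23875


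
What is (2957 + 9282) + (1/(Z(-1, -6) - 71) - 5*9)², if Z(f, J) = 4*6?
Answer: 31513407/2209 ≈ 14266.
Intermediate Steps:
Z(f, J) = 24
(2957 + 9282) + (1/(Z(-1, -6) - 71) - 5*9)² = (2957 + 9282) + (1/(24 - 71) - 5*9)² = 12239 + (1/(-47) - 45)² = 12239 + (-1/47 - 45)² = 12239 + (-2116/47)² = 12239 + 4477456/2209 = 31513407/2209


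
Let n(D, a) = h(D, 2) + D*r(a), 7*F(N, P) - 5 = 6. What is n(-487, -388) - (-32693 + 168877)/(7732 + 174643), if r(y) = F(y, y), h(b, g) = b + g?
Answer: -1597099288/1276625 ≈ -1251.0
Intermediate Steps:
F(N, P) = 11/7 (F(N, P) = 5/7 + (1/7)*6 = 5/7 + 6/7 = 11/7)
r(y) = 11/7
n(D, a) = 2 + 18*D/7 (n(D, a) = (D + 2) + D*(11/7) = (2 + D) + 11*D/7 = 2 + 18*D/7)
n(-487, -388) - (-32693 + 168877)/(7732 + 174643) = (2 + (18/7)*(-487)) - (-32693 + 168877)/(7732 + 174643) = (2 - 8766/7) - 136184/182375 = -8752/7 - 136184/182375 = -1597099288/1276625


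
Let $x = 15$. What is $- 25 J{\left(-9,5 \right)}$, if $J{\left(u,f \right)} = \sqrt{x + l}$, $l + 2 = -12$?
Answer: $-25$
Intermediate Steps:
$l = -14$ ($l = -2 - 12 = -14$)
$J{\left(u,f \right)} = 1$ ($J{\left(u,f \right)} = \sqrt{15 - 14} = \sqrt{1} = 1$)
$- 25 J{\left(-9,5 \right)} = \left(-25\right) 1 = -25$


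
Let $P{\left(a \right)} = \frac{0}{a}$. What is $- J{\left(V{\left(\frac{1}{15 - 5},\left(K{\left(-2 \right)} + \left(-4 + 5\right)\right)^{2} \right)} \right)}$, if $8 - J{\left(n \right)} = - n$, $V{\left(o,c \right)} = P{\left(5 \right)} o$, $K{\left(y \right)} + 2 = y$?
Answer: $-8$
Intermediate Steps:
$P{\left(a \right)} = 0$
$K{\left(y \right)} = -2 + y$
$V{\left(o,c \right)} = 0$ ($V{\left(o,c \right)} = 0 o = 0$)
$J{\left(n \right)} = 8 + n$ ($J{\left(n \right)} = 8 - - n = 8 + n$)
$- J{\left(V{\left(\frac{1}{15 - 5},\left(K{\left(-2 \right)} + \left(-4 + 5\right)\right)^{2} \right)} \right)} = - (8 + 0) = \left(-1\right) 8 = -8$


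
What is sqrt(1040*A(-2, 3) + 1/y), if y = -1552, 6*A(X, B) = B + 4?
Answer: sqrt(1643939607)/1164 ≈ 34.833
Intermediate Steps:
A(X, B) = 2/3 + B/6 (A(X, B) = (B + 4)/6 = (4 + B)/6 = 2/3 + B/6)
sqrt(1040*A(-2, 3) + 1/y) = sqrt(1040*(2/3 + (1/6)*3) + 1/(-1552)) = sqrt(1040*(2/3 + 1/2) - 1/1552) = sqrt(1040*(7/6) - 1/1552) = sqrt(3640/3 - 1/1552) = sqrt(5649277/4656) = sqrt(1643939607)/1164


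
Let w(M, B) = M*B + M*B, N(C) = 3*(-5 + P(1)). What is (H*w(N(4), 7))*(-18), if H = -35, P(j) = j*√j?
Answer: -105840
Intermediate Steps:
P(j) = j^(3/2)
N(C) = -12 (N(C) = 3*(-5 + 1^(3/2)) = 3*(-5 + 1) = 3*(-4) = -12)
w(M, B) = 2*B*M (w(M, B) = B*M + B*M = 2*B*M)
(H*w(N(4), 7))*(-18) = -70*7*(-12)*(-18) = -35*(-168)*(-18) = 5880*(-18) = -105840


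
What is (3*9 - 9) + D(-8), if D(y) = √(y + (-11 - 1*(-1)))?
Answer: 18 + 3*I*√2 ≈ 18.0 + 4.2426*I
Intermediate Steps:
D(y) = √(-10 + y) (D(y) = √(y + (-11 + 1)) = √(y - 10) = √(-10 + y))
(3*9 - 9) + D(-8) = (3*9 - 9) + √(-10 - 8) = (27 - 9) + √(-18) = 18 + 3*I*√2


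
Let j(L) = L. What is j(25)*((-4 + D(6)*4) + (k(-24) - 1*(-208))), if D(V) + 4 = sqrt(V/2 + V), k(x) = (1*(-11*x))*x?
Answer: -153400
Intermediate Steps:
k(x) = -11*x**2 (k(x) = (-11*x)*x = -11*x**2)
D(V) = -4 + sqrt(6)*sqrt(V)/2 (D(V) = -4 + sqrt(V/2 + V) = -4 + sqrt(3*V/2) = -4 + sqrt(6)*sqrt(V)/2)
j(25)*((-4 + D(6)*4) + (k(-24) - 1*(-208))) = 25*((-4 + (-4 + sqrt(6)*sqrt(6)/2)*4) + (-11*(-24)**2 - 1*(-208))) = 25*((-4 + (-4 + 3)*4) + (-11*576 + 208)) = 25*((-4 - 1*4) + (-6336 + 208)) = 25*((-4 - 4) - 6128) = 25*(-8 - 6128) = 25*(-6136) = -153400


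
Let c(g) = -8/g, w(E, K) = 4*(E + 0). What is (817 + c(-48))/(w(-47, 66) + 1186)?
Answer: 4903/5988 ≈ 0.81880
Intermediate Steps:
w(E, K) = 4*E
(817 + c(-48))/(w(-47, 66) + 1186) = (817 - 8/(-48))/(4*(-47) + 1186) = (817 - 8*(-1/48))/(-188 + 1186) = (817 + 1/6)/998 = (4903/6)*(1/998) = 4903/5988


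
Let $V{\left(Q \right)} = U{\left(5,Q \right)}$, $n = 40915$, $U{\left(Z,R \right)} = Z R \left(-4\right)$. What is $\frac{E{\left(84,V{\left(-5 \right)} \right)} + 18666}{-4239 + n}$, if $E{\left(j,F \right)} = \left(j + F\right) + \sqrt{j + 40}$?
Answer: $\frac{9425}{18338} + \frac{\sqrt{31}}{18338} \approx 0.51426$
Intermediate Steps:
$U{\left(Z,R \right)} = - 4 R Z$ ($U{\left(Z,R \right)} = R Z \left(-4\right) = - 4 R Z$)
$V{\left(Q \right)} = - 20 Q$ ($V{\left(Q \right)} = \left(-4\right) Q 5 = - 20 Q$)
$E{\left(j,F \right)} = F + j + \sqrt{40 + j}$ ($E{\left(j,F \right)} = \left(F + j\right) + \sqrt{40 + j} = F + j + \sqrt{40 + j}$)
$\frac{E{\left(84,V{\left(-5 \right)} \right)} + 18666}{-4239 + n} = \frac{\left(\left(-20\right) \left(-5\right) + 84 + \sqrt{40 + 84}\right) + 18666}{-4239 + 40915} = \frac{\left(100 + 84 + \sqrt{124}\right) + 18666}{36676} = \left(\left(100 + 84 + 2 \sqrt{31}\right) + 18666\right) \frac{1}{36676} = \left(\left(184 + 2 \sqrt{31}\right) + 18666\right) \frac{1}{36676} = \left(18850 + 2 \sqrt{31}\right) \frac{1}{36676} = \frac{9425}{18338} + \frac{\sqrt{31}}{18338}$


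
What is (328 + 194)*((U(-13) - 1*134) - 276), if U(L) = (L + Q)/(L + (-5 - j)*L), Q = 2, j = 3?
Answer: -19481562/91 ≈ -2.1408e+5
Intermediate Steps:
U(L) = -(2 + L)/(7*L) (U(L) = (L + 2)/(L + (-5 - 1*3)*L) = (2 + L)/(L + (-5 - 3)*L) = (2 + L)/(L - 8*L) = (2 + L)/((-7*L)) = (2 + L)*(-1/(7*L)) = -(2 + L)/(7*L))
(328 + 194)*((U(-13) - 1*134) - 276) = (328 + 194)*(((⅐)*(-2 - 1*(-13))/(-13) - 1*134) - 276) = 522*(((⅐)*(-1/13)*(-2 + 13) - 134) - 276) = 522*(((⅐)*(-1/13)*11 - 134) - 276) = 522*((-11/91 - 134) - 276) = 522*(-12205/91 - 276) = 522*(-37321/91) = -19481562/91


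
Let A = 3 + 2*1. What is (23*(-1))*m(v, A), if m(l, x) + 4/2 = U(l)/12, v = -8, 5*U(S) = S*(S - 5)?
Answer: 92/15 ≈ 6.1333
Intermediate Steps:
A = 5 (A = 3 + 2 = 5)
U(S) = S*(-5 + S)/5 (U(S) = (S*(S - 5))/5 = (S*(-5 + S))/5 = S*(-5 + S)/5)
m(l, x) = -2 + l*(-5 + l)/60 (m(l, x) = -2 + (l*(-5 + l)/5)/12 = -2 + (l*(-5 + l)/5)*(1/12) = -2 + l*(-5 + l)/60)
(23*(-1))*m(v, A) = (23*(-1))*(-2 + (1/60)*(-8)*(-5 - 8)) = -23*(-2 + (1/60)*(-8)*(-13)) = -23*(-2 + 26/15) = -23*(-4/15) = 92/15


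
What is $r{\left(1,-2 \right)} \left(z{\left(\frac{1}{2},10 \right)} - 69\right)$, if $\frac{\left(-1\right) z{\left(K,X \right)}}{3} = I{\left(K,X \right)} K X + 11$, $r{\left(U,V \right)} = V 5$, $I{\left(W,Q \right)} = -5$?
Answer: $270$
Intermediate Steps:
$r{\left(U,V \right)} = 5 V$
$z{\left(K,X \right)} = -33 + 15 K X$ ($z{\left(K,X \right)} = - 3 \left(- 5 K X + 11\right) = - 3 \left(11 - 5 K X\right) = -33 + 15 K X$)
$r{\left(1,-2 \right)} \left(z{\left(\frac{1}{2},10 \right)} - 69\right) = 5 \left(-2\right) \left(\left(-33 + 15 \cdot \frac{1}{2} \cdot 10\right) - 69\right) = - 10 \left(\left(-33 + 15 \cdot \frac{1}{2} \cdot 10\right) - 69\right) = - 10 \left(\left(-33 + 75\right) - 69\right) = - 10 \left(42 - 69\right) = \left(-10\right) \left(-27\right) = 270$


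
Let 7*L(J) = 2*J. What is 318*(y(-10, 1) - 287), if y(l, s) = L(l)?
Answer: -645222/7 ≈ -92175.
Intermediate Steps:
L(J) = 2*J/7 (L(J) = (2*J)/7 = 2*J/7)
y(l, s) = 2*l/7
318*(y(-10, 1) - 287) = 318*((2/7)*(-10) - 287) = 318*(-20/7 - 287) = 318*(-2029/7) = -645222/7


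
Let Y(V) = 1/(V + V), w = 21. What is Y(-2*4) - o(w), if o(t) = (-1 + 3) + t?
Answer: -369/16 ≈ -23.063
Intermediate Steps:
o(t) = 2 + t
Y(V) = 1/(2*V)
Y(-2*4) - o(w) = 1/(2*((-2*4))) - (2 + 21) = (½)/(-8) - 1*23 = (½)*(-⅛) - 23 = -1/16 - 23 = -369/16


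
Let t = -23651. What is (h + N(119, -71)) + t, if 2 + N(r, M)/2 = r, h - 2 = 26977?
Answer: 3562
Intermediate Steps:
h = 26979 (h = 2 + 26977 = 26979)
N(r, M) = -4 + 2*r
(h + N(119, -71)) + t = (26979 + (-4 + 2*119)) - 23651 = (26979 + (-4 + 238)) - 23651 = (26979 + 234) - 23651 = 27213 - 23651 = 3562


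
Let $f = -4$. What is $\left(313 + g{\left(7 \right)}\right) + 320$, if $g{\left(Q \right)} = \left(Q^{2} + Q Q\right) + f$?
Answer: $727$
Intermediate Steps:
$g{\left(Q \right)} = -4 + 2 Q^{2}$ ($g{\left(Q \right)} = \left(Q^{2} + Q Q\right) - 4 = \left(Q^{2} + Q^{2}\right) - 4 = 2 Q^{2} - 4 = -4 + 2 Q^{2}$)
$\left(313 + g{\left(7 \right)}\right) + 320 = \left(313 - \left(4 - 2 \cdot 7^{2}\right)\right) + 320 = \left(313 + \left(-4 + 2 \cdot 49\right)\right) + 320 = \left(313 + \left(-4 + 98\right)\right) + 320 = \left(313 + 94\right) + 320 = 407 + 320 = 727$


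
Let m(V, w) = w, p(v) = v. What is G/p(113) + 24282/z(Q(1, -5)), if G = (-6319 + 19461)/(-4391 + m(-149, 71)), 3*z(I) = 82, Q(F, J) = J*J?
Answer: 8889856429/10007280 ≈ 888.34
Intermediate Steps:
Q(F, J) = J**2
z(I) = 82/3 (z(I) = (1/3)*82 = 82/3)
G = -6571/2160 (G = (-6319 + 19461)/(-4391 + 71) = 13142/(-4320) = 13142*(-1/4320) = -6571/2160 ≈ -3.0421)
G/p(113) + 24282/z(Q(1, -5)) = -6571/2160/113 + 24282/(82/3) = -6571/2160*1/113 + 24282*(3/82) = -6571/244080 + 36423/41 = 8889856429/10007280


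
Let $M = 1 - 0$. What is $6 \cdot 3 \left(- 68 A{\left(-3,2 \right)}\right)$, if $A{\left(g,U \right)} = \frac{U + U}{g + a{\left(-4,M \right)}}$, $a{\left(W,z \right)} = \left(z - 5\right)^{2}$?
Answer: $- \frac{4896}{13} \approx -376.62$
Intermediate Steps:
$M = 1$ ($M = 1 + 0 = 1$)
$a{\left(W,z \right)} = \left(-5 + z\right)^{2}$
$A{\left(g,U \right)} = \frac{2 U}{16 + g}$ ($A{\left(g,U \right)} = \frac{U + U}{g + \left(-5 + 1\right)^{2}} = \frac{2 U}{g + \left(-4\right)^{2}} = \frac{2 U}{g + 16} = \frac{2 U}{16 + g}$)
$6 \cdot 3 \left(- 68 A{\left(-3,2 \right)}\right) = 6 \cdot 3 \left(- 68 \cdot 2 \cdot 2 \frac{1}{16 - 3}\right) = 18 \left(- 68 \cdot 2 \cdot 2 \cdot \frac{1}{13}\right) = 18 \left(\left(-68\right) \frac{4}{13}\right) = 18 \left(- \frac{272}{13}\right) = - \frac{4896}{13}$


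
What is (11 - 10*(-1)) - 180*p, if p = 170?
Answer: -30579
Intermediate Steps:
(11 - 10*(-1)) - 180*p = (11 - 10*(-1)) - 180*170 = (11 + 10) - 30600 = 21 - 30600 = -30579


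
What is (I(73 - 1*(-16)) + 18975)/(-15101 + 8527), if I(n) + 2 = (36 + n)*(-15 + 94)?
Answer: -14424/3287 ≈ -4.3882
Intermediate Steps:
I(n) = 2842 + 79*n (I(n) = -2 + (36 + n)*(-15 + 94) = -2 + (36 + n)*79 = -2 + (2844 + 79*n) = 2842 + 79*n)
(I(73 - 1*(-16)) + 18975)/(-15101 + 8527) = ((2842 + 79*(73 - 1*(-16))) + 18975)/(-15101 + 8527) = ((2842 + 79*(73 + 16)) + 18975)/(-6574) = ((2842 + 79*89) + 18975)*(-1/6574) = ((2842 + 7031) + 18975)*(-1/6574) = (9873 + 18975)*(-1/6574) = 28848*(-1/6574) = -14424/3287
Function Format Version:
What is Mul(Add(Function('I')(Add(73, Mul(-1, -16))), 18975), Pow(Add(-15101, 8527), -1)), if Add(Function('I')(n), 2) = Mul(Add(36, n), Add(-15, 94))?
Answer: Rational(-14424, 3287) ≈ -4.3882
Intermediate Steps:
Function('I')(n) = Add(2842, Mul(79, n)) (Function('I')(n) = Add(-2, Mul(Add(36, n), Add(-15, 94))) = Add(-2, Mul(Add(36, n), 79)) = Add(-2, Add(2844, Mul(79, n))) = Add(2842, Mul(79, n)))
Mul(Add(Function('I')(Add(73, Mul(-1, -16))), 18975), Pow(Add(-15101, 8527), -1)) = Mul(Add(Add(2842, Mul(79, Add(73, Mul(-1, -16)))), 18975), Pow(Add(-15101, 8527), -1)) = Mul(Add(Add(2842, Mul(79, Add(73, 16))), 18975), Pow(-6574, -1)) = Mul(Add(Add(2842, Mul(79, 89)), 18975), Rational(-1, 6574)) = Mul(Add(Add(2842, 7031), 18975), Rational(-1, 6574)) = Mul(Add(9873, 18975), Rational(-1, 6574)) = Mul(28848, Rational(-1, 6574)) = Rational(-14424, 3287)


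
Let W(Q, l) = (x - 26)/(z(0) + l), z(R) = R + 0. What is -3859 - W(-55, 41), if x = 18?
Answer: -158211/41 ≈ -3858.8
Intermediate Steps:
z(R) = R
W(Q, l) = -8/l (W(Q, l) = (18 - 26)/(0 + l) = -8/l)
-3859 - W(-55, 41) = -3859 - (-8)/41 = -3859 - 1*(-8/41) = -3859 + 8/41 = -158211/41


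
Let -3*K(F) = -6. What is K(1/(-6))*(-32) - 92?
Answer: -156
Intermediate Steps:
K(F) = 2 (K(F) = -⅓*(-6) = 2)
K(1/(-6))*(-32) - 92 = 2*(-32) - 92 = -64 - 92 = -156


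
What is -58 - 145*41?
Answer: -6003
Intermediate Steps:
-58 - 145*41 = -58 - 5945 = -6003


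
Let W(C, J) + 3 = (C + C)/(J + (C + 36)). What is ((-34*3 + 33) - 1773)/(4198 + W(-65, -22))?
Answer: -93942/214075 ≈ -0.43883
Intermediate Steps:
W(C, J) = -3 + 2*C/(36 + C + J) (W(C, J) = -3 + (C + C)/(J + (C + 36)) = -3 + (2*C)/(J + (36 + C)) = -3 + (2*C)/(36 + C + J) = -3 + 2*C/(36 + C + J))
((-34*3 + 33) - 1773)/(4198 + W(-65, -22)) = ((-34*3 + 33) - 1773)/(4198 + (-108 - 1*(-65) - 3*(-22))/(36 - 65 - 22)) = ((-102 + 33) - 1773)/(4198 + (-108 + 65 + 66)/(-51)) = (-69 - 1773)/(4198 - 1/51*23) = -1842/(4198 - 23/51) = -1842/214075/51 = -1842*51/214075 = -93942/214075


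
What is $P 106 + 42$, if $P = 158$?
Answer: $16790$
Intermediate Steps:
$P 106 + 42 = 158 \cdot 106 + 42 = 16748 + 42 = 16790$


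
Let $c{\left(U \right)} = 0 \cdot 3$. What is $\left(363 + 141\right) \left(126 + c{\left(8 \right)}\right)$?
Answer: $63504$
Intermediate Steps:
$c{\left(U \right)} = 0$
$\left(363 + 141\right) \left(126 + c{\left(8 \right)}\right) = \left(363 + 141\right) \left(126 + 0\right) = 504 \cdot 126 = 63504$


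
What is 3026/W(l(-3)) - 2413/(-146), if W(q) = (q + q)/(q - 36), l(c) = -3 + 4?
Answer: -7729017/146 ≈ -52939.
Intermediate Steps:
l(c) = 1
W(q) = 2*q/(-36 + q) (W(q) = (2*q)/(-36 + q) = 2*q/(-36 + q))
3026/W(l(-3)) - 2413/(-146) = 3026/((2*1/(-36 + 1))) - 2413/(-146) = 3026/((2*1/(-35))) - 2413*(-1/146) = 3026/((2*1*(-1/35))) + 2413/146 = 3026/(-2/35) + 2413/146 = 3026*(-35/2) + 2413/146 = -52955 + 2413/146 = -7729017/146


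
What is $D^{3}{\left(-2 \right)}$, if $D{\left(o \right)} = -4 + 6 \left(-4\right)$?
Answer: $-21952$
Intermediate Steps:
$D{\left(o \right)} = -28$ ($D{\left(o \right)} = -4 - 24 = -28$)
$D^{3}{\left(-2 \right)} = \left(-28\right)^{3} = -21952$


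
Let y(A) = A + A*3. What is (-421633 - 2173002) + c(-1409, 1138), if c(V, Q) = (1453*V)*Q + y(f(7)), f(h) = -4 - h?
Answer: -2332395905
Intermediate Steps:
y(A) = 4*A (y(A) = A + 3*A = 4*A)
c(V, Q) = -44 + 1453*Q*V (c(V, Q) = (1453*V)*Q + 4*(-4 - 1*7) = 1453*Q*V + 4*(-4 - 7) = 1453*Q*V + 4*(-11) = 1453*Q*V - 44 = -44 + 1453*Q*V)
(-421633 - 2173002) + c(-1409, 1138) = (-421633 - 2173002) + (-44 + 1453*1138*(-1409)) = -2594635 + (-44 - 2329801226) = -2594635 - 2329801270 = -2332395905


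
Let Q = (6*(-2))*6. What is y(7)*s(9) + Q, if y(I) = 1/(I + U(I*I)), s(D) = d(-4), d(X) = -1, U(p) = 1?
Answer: -577/8 ≈ -72.125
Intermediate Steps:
s(D) = -1
y(I) = 1/(1 + I) (y(I) = 1/(I + 1) = 1/(1 + I))
Q = -72 (Q = -12*6 = -72)
y(7)*s(9) + Q = -1/(1 + 7) - 72 = -1/8 - 72 = (⅛)*(-1) - 72 = -⅛ - 72 = -577/8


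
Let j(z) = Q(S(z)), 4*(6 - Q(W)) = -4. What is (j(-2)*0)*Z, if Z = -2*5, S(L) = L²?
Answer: 0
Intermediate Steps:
Q(W) = 7 (Q(W) = 6 - ¼*(-4) = 6 + 1 = 7)
Z = -10
j(z) = 7
(j(-2)*0)*Z = (7*0)*(-10) = 0*(-10) = 0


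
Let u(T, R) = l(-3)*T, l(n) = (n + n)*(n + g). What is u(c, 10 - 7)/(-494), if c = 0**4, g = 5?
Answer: 0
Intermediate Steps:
c = 0
l(n) = 2*n*(5 + n) (l(n) = (n + n)*(n + 5) = (2*n)*(5 + n) = 2*n*(5 + n))
u(T, R) = -12*T (u(T, R) = (2*(-3)*(5 - 3))*T = (2*(-3)*2)*T = -12*T)
u(c, 10 - 7)/(-494) = -12*0/(-494) = 0*(-1/494) = 0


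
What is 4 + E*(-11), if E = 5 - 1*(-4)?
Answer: -95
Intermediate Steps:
E = 9 (E = 5 + 4 = 9)
4 + E*(-11) = 4 + 9*(-11) = 4 - 99 = -95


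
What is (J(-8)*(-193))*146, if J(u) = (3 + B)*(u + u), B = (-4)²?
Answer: 8566112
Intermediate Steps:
B = 16
J(u) = 38*u (J(u) = (3 + 16)*(u + u) = 19*(2*u) = 38*u)
(J(-8)*(-193))*146 = ((38*(-8))*(-193))*146 = -304*(-193)*146 = 58672*146 = 8566112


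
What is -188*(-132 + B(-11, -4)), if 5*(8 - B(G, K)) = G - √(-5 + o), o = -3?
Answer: 114492/5 - 376*I*√2/5 ≈ 22898.0 - 106.35*I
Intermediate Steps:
B(G, K) = 8 - G/5 + 2*I*√2/5 (B(G, K) = 8 - (G - √(-5 - 3))/5 = 8 - (G - √(-8))/5 = 8 - (G - 2*I*√2)/5 = 8 + (-G/5 + 2*I*√2/5) = 8 - G/5 + 2*I*√2/5)
-188*(-132 + B(-11, -4)) = -188*(-132 + (8 - ⅕*(-11) + 2*I*√2/5)) = -188*(-132 + (8 + 11/5 + 2*I*√2/5)) = -188*(-132 + (51/5 + 2*I*√2/5)) = -188*(-609/5 + 2*I*√2/5) = 114492/5 - 376*I*√2/5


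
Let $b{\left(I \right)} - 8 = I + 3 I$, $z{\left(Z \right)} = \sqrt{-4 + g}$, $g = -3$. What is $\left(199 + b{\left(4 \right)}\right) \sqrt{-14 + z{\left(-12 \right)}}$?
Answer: $223 \sqrt{-14 + i \sqrt{7}} \approx 78.496 + 838.07 i$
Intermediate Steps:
$z{\left(Z \right)} = i \sqrt{7}$ ($z{\left(Z \right)} = \sqrt{-4 - 3} = \sqrt{-7} = i \sqrt{7}$)
$b{\left(I \right)} = 8 + 4 I$ ($b{\left(I \right)} = 8 + \left(I + 3 I\right) = 8 + 4 I$)
$\left(199 + b{\left(4 \right)}\right) \sqrt{-14 + z{\left(-12 \right)}} = \left(199 + \left(8 + 4 \cdot 4\right)\right) \sqrt{-14 + i \sqrt{7}} = \left(199 + \left(8 + 16\right)\right) \sqrt{-14 + i \sqrt{7}} = \left(199 + 24\right) \sqrt{-14 + i \sqrt{7}} = 223 \sqrt{-14 + i \sqrt{7}}$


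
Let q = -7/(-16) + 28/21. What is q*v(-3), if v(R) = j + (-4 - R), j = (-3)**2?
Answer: 85/6 ≈ 14.167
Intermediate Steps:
j = 9
v(R) = 5 - R (v(R) = 9 + (-4 - R) = 5 - R)
q = 85/48 (q = -7*(-1/16) + 28*(1/21) = 7/16 + 4/3 = 85/48 ≈ 1.7708)
q*v(-3) = 85*(5 - 1*(-3))/48 = 85*(5 + 3)/48 = (85/48)*8 = 85/6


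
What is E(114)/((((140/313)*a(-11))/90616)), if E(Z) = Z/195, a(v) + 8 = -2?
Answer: -134723338/11375 ≈ -11844.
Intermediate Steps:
a(v) = -10 (a(v) = -8 - 2 = -10)
E(Z) = Z/195
E(114)/((((140/313)*a(-11))/90616)) = ((1/195)*114)/((((140/313)*(-10))/90616)) = 38/(65*((((140*(1/313))*(-10))*(1/90616)))) = 38/(65*((((140/313)*(-10))*(1/90616)))) = 38/(65*((-1400/313*1/90616))) = 38/(65*(-175/3545351)) = (38/65)*(-3545351/175) = -134723338/11375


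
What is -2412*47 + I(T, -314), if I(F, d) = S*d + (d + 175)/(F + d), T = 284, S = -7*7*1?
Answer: -2939201/30 ≈ -97973.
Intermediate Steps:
S = -49 (S = -49*1 = -49)
I(F, d) = -49*d + (175 + d)/(F + d) (I(F, d) = -49*d + (d + 175)/(F + d) = -49*d + (175 + d)/(F + d))
-2412*47 + I(T, -314) = -2412*47 + (175 - 314 - 49*(-314)² - 49*284*(-314))/(284 - 314) = -113364 + (175 - 314 - 49*98596 + 4369624)/(-30) = -113364 - (175 - 314 - 4831204 + 4369624)/30 = -113364 - 1/30*(-461719) = -113364 + 461719/30 = -2939201/30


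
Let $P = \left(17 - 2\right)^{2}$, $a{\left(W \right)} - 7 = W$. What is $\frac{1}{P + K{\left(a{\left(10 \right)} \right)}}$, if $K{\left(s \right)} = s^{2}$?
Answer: $\frac{1}{514} \approx 0.0019455$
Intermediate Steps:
$a{\left(W \right)} = 7 + W$
$P = 225$ ($P = 15^{2} = 225$)
$\frac{1}{P + K{\left(a{\left(10 \right)} \right)}} = \frac{1}{225 + \left(7 + 10\right)^{2}} = \frac{1}{225 + 17^{2}} = \frac{1}{225 + 289} = \frac{1}{514}$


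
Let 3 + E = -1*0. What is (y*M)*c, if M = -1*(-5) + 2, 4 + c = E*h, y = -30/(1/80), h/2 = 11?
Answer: 1176000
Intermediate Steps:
h = 22 (h = 2*11 = 22)
E = -3 (E = -3 - 1*0 = -3 + 0 = -3)
y = -2400 (y = -30/1/80 = -30*80 = -2400)
c = -70 (c = -4 - 3*22 = -4 - 66 = -70)
M = 7 (M = 5 + 2 = 7)
(y*M)*c = -2400*7*(-70) = -16800*(-70) = 1176000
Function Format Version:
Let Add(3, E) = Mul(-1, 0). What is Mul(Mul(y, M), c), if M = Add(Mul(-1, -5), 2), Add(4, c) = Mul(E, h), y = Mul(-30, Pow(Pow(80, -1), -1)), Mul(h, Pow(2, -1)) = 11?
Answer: 1176000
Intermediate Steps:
h = 22 (h = Mul(2, 11) = 22)
E = -3 (E = Add(-3, Mul(-1, 0)) = Add(-3, 0) = -3)
y = -2400 (y = Mul(-30, Pow(Rational(1, 80), -1)) = Mul(-30, 80) = -2400)
c = -70 (c = Add(-4, Mul(-3, 22)) = Add(-4, -66) = -70)
M = 7 (M = Add(5, 2) = 7)
Mul(Mul(y, M), c) = Mul(Mul(-2400, 7), -70) = Mul(-16800, -70) = 1176000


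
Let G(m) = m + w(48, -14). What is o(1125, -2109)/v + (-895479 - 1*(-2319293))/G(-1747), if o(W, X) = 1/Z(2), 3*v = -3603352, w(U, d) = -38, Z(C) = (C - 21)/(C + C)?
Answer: -3481412765879/4364560110 ≈ -797.66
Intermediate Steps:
Z(C) = (-21 + C)/(2*C) (Z(C) = (-21 + C)/((2*C)) = (-21 + C)*(1/(2*C)) = (-21 + C)/(2*C))
G(m) = -38 + m (G(m) = m - 38 = -38 + m)
v = -3603352/3 (v = (1/3)*(-3603352) = -3603352/3 ≈ -1.2011e+6)
o(W, X) = -4/19 (o(W, X) = 1/((1/2)*(-21 + 2)/2) = 1/((1/2)*(1/2)*(-19)) = 1/(-19/4) = -4/19)
o(1125, -2109)/v + (-895479 - 1*(-2319293))/G(-1747) = -4/(19*(-3603352/3)) + (-895479 - 1*(-2319293))/(-38 - 1747) = -4/19*(-3/3603352) + (-895479 + 2319293)/(-1785) = 3/17115922 + 1423814*(-1/1785) = 3/17115922 - 203402/255 = -3481412765879/4364560110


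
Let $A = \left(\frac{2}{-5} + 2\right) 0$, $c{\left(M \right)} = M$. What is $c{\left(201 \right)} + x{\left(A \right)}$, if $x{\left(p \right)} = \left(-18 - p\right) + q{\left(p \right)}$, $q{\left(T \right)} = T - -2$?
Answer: $185$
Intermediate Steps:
$q{\left(T \right)} = 2 + T$ ($q{\left(T \right)} = T + 2 = 2 + T$)
$A = 0$ ($A = \left(2 \left(- \frac{1}{5}\right) + 2\right) 0 = \left(- \frac{2}{5} + 2\right) 0 = \frac{8}{5} \cdot 0 = 0$)
$x{\left(p \right)} = -16$ ($x{\left(p \right)} = \left(-18 - p\right) + \left(2 + p\right) = -16$)
$c{\left(201 \right)} + x{\left(A \right)} = 201 - 16 = 185$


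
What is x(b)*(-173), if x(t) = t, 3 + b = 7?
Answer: -692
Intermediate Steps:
b = 4 (b = -3 + 7 = 4)
x(b)*(-173) = 4*(-173) = -692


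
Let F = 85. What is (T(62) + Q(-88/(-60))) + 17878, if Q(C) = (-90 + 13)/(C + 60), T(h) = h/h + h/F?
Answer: 1401136219/78370 ≈ 17878.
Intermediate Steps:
T(h) = 1 + h/85 (T(h) = h/h + h/85 = 1 + h*(1/85) = 1 + h/85)
Q(C) = -77/(60 + C)
(T(62) + Q(-88/(-60))) + 17878 = ((1 + (1/85)*62) - 77/(60 - 88/(-60))) + 17878 = ((1 + 62/85) - 77/(60 - 88*(-1/60))) + 17878 = (147/85 - 77/(60 + 22/15)) + 17878 = (147/85 - 77/922/15) + 17878 = (147/85 - 77*15/922) + 17878 = (147/85 - 1155/922) + 17878 = 37359/78370 + 17878 = 1401136219/78370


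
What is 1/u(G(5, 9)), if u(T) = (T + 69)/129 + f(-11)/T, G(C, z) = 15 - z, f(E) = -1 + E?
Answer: -43/61 ≈ -0.70492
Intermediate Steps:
u(T) = 23/43 - 12/T + T/129 (u(T) = (T + 69)/129 + (-1 - 11)/T = (69 + T)*(1/129) - 12/T = (23/43 + T/129) - 12/T = 23/43 - 12/T + T/129)
1/u(G(5, 9)) = 1/((-1548 + (15 - 1*9)*(69 + (15 - 1*9)))/(129*(15 - 1*9))) = 1/((-1548 + (15 - 9)*(69 + (15 - 9)))/(129*(15 - 9))) = 1/((1/129)*(-1548 + 6*(69 + 6))/6) = 1/((1/129)*(⅙)*(-1548 + 6*75)) = 1/((1/129)*(⅙)*(-1548 + 450)) = 1/((1/129)*(⅙)*(-1098)) = 1/(-61/43) = -43/61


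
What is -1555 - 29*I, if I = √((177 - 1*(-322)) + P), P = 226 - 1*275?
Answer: -1555 - 435*√2 ≈ -2170.2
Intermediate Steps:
P = -49 (P = 226 - 275 = -49)
I = 15*√2 (I = √((177 - 1*(-322)) - 49) = √((177 + 322) - 49) = √(499 - 49) = √450 = 15*√2 ≈ 21.213)
-1555 - 29*I = -1555 - 435*√2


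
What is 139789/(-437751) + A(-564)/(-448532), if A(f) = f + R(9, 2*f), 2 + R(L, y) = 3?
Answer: -62453385935/196345331532 ≈ -0.31808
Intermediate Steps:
R(L, y) = 1 (R(L, y) = -2 + 3 = 1)
A(f) = 1 + f (A(f) = f + 1 = 1 + f)
139789/(-437751) + A(-564)/(-448532) = 139789/(-437751) + (1 - 564)/(-448532) = 139789*(-1/437751) - 563*(-1/448532) = -139789/437751 + 563/448532 = -62453385935/196345331532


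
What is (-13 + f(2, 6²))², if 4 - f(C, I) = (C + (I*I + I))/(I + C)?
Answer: 702244/361 ≈ 1945.3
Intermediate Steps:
f(C, I) = 4 - (C + I + I²)/(C + I) (f(C, I) = 4 - (C + (I*I + I))/(I + C) = 4 - (C + (I² + I))/(C + I) = 4 - (C + (I + I²))/(C + I) = 4 - (C + I + I²)/(C + I))
(-13 + f(2, 6²))² = (-13 + (-(6²)² + 3*2 + 3*6²)/(2 + 6²))² = (-13 + (-1*36² + 6 + 3*36)/(2 + 36))² = (-13 + (-1*1296 + 6 + 108)/38)² = (-13 + (-1296 + 6 + 108)/38)² = (-13 + (1/38)*(-1182))² = (-13 - 591/19)² = (-838/19)² = 702244/361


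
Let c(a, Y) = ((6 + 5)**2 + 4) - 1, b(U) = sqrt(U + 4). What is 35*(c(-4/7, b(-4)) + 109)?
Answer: 8155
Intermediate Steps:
b(U) = sqrt(4 + U)
c(a, Y) = 124 (c(a, Y) = (11**2 + 4) - 1 = (121 + 4) - 1 = 125 - 1 = 124)
35*(c(-4/7, b(-4)) + 109) = 35*(124 + 109) = 35*233 = 8155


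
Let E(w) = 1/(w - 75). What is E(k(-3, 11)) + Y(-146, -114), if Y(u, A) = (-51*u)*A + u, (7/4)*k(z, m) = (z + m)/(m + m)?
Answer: -4889333487/5759 ≈ -8.4899e+5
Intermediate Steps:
k(z, m) = 2*(m + z)/(7*m) (k(z, m) = 4*((z + m)/(m + m))/7 = 4*((m + z)/((2*m)))/7 = 4*((m + z)*(1/(2*m)))/7 = 4*((m + z)/(2*m))/7 = 2*(m + z)/(7*m))
E(w) = 1/(-75 + w)
Y(u, A) = u - 51*A*u (Y(u, A) = -51*A*u + u = u - 51*A*u)
E(k(-3, 11)) + Y(-146, -114) = 1/(-75 + (2/7)*(11 - 3)/11) - 146*(1 - 51*(-114)) = 1/(-75 + (2/7)*(1/11)*8) - 146*(1 + 5814) = 1/(-75 + 16/77) - 146*5815 = 1/(-5759/77) - 848990 = -77/5759 - 848990 = -4889333487/5759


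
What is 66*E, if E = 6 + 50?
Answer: 3696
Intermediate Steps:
E = 56
66*E = 66*56 = 3696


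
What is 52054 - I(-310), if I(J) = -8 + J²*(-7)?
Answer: 724762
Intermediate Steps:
I(J) = -8 - 7*J²
52054 - I(-310) = 52054 - (-8 - 7*(-310)²) = 52054 - (-8 - 7*96100) = 52054 - (-8 - 672700) = 52054 - 1*(-672708) = 52054 + 672708 = 724762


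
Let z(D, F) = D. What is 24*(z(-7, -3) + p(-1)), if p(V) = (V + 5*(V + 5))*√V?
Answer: -168 + 456*I ≈ -168.0 + 456.0*I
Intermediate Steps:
p(V) = √V*(25 + 6*V) (p(V) = (V + 5*(5 + V))*√V = (V + (25 + 5*V))*√V = (25 + 6*V)*√V = √V*(25 + 6*V))
24*(z(-7, -3) + p(-1)) = 24*(-7 + √(-1)*(25 + 6*(-1))) = 24*(-7 + I*(25 - 6)) = 24*(-7 + I*19) = 24*(-7 + 19*I) = -168 + 456*I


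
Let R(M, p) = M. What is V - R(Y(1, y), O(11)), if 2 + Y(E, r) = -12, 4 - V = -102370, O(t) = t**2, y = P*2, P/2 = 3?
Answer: 102388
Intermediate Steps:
P = 6 (P = 2*3 = 6)
y = 12 (y = 6*2 = 12)
V = 102374 (V = 4 - 1*(-102370) = 4 + 102370 = 102374)
Y(E, r) = -14 (Y(E, r) = -2 - 12 = -14)
V - R(Y(1, y), O(11)) = 102374 - 1*(-14) = 102374 + 14 = 102388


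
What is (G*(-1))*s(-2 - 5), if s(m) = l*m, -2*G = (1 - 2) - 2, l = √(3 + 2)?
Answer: 21*√5/2 ≈ 23.479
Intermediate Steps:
l = √5 ≈ 2.2361
G = 3/2 (G = -((1 - 2) - 2)/2 = -(-1 - 2)/2 = -½*(-3) = 3/2 ≈ 1.5000)
s(m) = m*√5 (s(m) = √5*m = m*√5)
(G*(-1))*s(-2 - 5) = ((3/2)*(-1))*((-2 - 5)*√5) = -(-21)*√5/2 = 21*√5/2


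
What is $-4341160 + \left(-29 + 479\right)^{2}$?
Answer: $-4138660$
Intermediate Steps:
$-4341160 + \left(-29 + 479\right)^{2} = -4341160 + 450^{2} = -4341160 + 202500 = -4138660$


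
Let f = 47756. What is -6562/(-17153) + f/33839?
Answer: 61247658/34143551 ≈ 1.7938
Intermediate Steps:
-6562/(-17153) + f/33839 = -6562/(-17153) + 47756/33839 = -6562*(-1/17153) + 47756*(1/33839) = 386/1009 + 47756/33839 = 61247658/34143551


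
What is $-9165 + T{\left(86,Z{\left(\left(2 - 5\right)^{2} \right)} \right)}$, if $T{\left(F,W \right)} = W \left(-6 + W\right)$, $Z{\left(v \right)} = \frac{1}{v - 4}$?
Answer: $- \frac{229154}{25} \approx -9166.2$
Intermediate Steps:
$Z{\left(v \right)} = \frac{1}{-4 + v}$
$-9165 + T{\left(86,Z{\left(\left(2 - 5\right)^{2} \right)} \right)} = -9165 + \frac{-6 + \frac{1}{-4 + \left(2 - 5\right)^{2}}}{-4 + \left(2 - 5\right)^{2}} = -9165 + \frac{-6 + \frac{1}{-4 + \left(-3\right)^{2}}}{-4 + \left(-3\right)^{2}} = -9165 + \frac{-6 + \frac{1}{-4 + 9}}{-4 + 9} = -9165 + \frac{-6 + \frac{1}{5}}{5} = -9165 + \frac{1}{5} \left(- \frac{29}{5}\right) = -9165 - \frac{29}{25} = - \frac{229154}{25}$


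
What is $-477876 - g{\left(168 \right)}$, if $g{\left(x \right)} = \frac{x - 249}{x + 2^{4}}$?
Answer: $- \frac{87929103}{184} \approx -4.7788 \cdot 10^{5}$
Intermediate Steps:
$g{\left(x \right)} = \frac{-249 + x}{16 + x}$ ($g{\left(x \right)} = \frac{-249 + x}{x + 16} = \frac{-249 + x}{16 + x}$)
$-477876 - g{\left(168 \right)} = -477876 - \frac{-249 + 168}{16 + 168} = -477876 - \frac{1}{184} \left(-81\right) = -477876 - - \frac{81}{184} = -477876 + \frac{81}{184} = - \frac{87929103}{184}$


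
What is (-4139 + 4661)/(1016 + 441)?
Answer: 522/1457 ≈ 0.35827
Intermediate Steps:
(-4139 + 4661)/(1016 + 441) = 522/1457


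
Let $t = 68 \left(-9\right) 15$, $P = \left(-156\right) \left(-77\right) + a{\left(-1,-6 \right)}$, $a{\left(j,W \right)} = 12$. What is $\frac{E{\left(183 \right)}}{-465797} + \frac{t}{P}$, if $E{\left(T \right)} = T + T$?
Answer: $- \frac{118900479}{155576198} \approx -0.76426$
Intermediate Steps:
$E{\left(T \right)} = 2 T$
$P = 12024$ ($P = \left(-156\right) \left(-77\right) + 12 = 12012 + 12 = 12024$)
$t = -9180$ ($t = \left(-612\right) 15 = -9180$)
$\frac{E{\left(183 \right)}}{-465797} + \frac{t}{P} = \frac{2 \cdot 183}{-465797} - \frac{9180}{12024} = 366 \left(- \frac{1}{465797}\right) - \frac{255}{334} = - \frac{366}{465797} - \frac{255}{334} = - \frac{118900479}{155576198}$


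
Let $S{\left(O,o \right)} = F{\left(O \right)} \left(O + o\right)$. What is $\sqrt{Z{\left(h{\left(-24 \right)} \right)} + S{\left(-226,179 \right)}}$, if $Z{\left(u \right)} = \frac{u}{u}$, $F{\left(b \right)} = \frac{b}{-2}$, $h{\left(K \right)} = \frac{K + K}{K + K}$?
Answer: $3 i \sqrt{590} \approx 72.87 i$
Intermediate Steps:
$h{\left(K \right)} = 1$ ($h{\left(K \right)} = \frac{2 K}{2 K} = 2 K \frac{1}{2 K} = 1$)
$F{\left(b \right)} = - \frac{b}{2}$ ($F{\left(b \right)} = b \left(- \frac{1}{2}\right) = - \frac{b}{2}$)
$S{\left(O,o \right)} = - \frac{O \left(O + o\right)}{2}$ ($S{\left(O,o \right)} = - \frac{O}{2} \left(O + o\right) = - \frac{O \left(O + o\right)}{2}$)
$Z{\left(u \right)} = 1$
$\sqrt{Z{\left(h{\left(-24 \right)} \right)} + S{\left(-226,179 \right)}} = \sqrt{1 - - 113 \left(-226 + 179\right)} = \sqrt{1 - \left(-113\right) \left(-47\right)} = \sqrt{1 - 5311} = \sqrt{-5310} = 3 i \sqrt{590}$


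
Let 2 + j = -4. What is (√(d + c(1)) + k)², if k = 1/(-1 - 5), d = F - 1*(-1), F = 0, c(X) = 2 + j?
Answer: (1 - 6*I*√3)²/36 ≈ -2.9722 - 0.57735*I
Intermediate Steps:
j = -6 (j = -2 - 4 = -6)
c(X) = -4 (c(X) = 2 - 6 = -4)
d = 1 (d = 0 - 1*(-1) = 0 + 1 = 1)
k = -⅙ (k = 1/(-6) = -⅙ ≈ -0.16667)
(√(d + c(1)) + k)² = (√(1 - 4) - ⅙)² = (√(-3) - ⅙)² = (I*√3 - ⅙)² = (-⅙ + I*√3)²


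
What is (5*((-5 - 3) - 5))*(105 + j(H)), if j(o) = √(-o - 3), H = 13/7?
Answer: -6825 - 65*I*√238/7 ≈ -6825.0 - 143.25*I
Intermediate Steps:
H = 13/7 (H = 13*(⅐) = 13/7 ≈ 1.8571)
j(o) = √(-3 - o)
(5*((-5 - 3) - 5))*(105 + j(H)) = (5*((-5 - 3) - 5))*(105 + √(-3 - 1*13/7)) = (5*(-8 - 5))*(105 + √(-3 - 13/7)) = (5*(-13))*(105 + √(-34/7)) = -65*(105 + I*√238/7) = -6825 - 65*I*√238/7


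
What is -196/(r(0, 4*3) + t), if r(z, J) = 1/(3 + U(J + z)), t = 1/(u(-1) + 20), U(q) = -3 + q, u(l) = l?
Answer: -44688/31 ≈ -1441.5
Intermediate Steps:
t = 1/19 (t = 1/(-1 + 20) = 1/19 ≈ 0.052632)
r(z, J) = 1/(J + z) (r(z, J) = 1/(3 + (-3 + (J + z))) = 1/(3 + (-3 + J + z)) = 1/(J + z))
-196/(r(0, 4*3) + t) = -196/(1/(4*3 + 0) + 1/19) = -196/(1/(12 + 0) + 1/19) = -196/(1/12 + 1/19) = -196/31/228 = -196*228/31 = -44688/31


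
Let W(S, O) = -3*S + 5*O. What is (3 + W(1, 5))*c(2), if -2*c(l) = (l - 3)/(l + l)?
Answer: 25/8 ≈ 3.1250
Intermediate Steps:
c(l) = -(-3 + l)/(4*l) (c(l) = -(l - 3)/(2*(l + l)) = -(-3 + l)/(2*(2*l)) = -(-3 + l)*1/(2*l)/2 = -(-3 + l)/(4*l))
(3 + W(1, 5))*c(2) = (3 + (-3*1 + 5*5))*((¼)*(3 - 1*2)/2) = (3 + (-3 + 25))*((¼)*(½)*(3 - 2)) = (3 + 22)*((¼)*(½)*1) = 25*(⅛) = 25/8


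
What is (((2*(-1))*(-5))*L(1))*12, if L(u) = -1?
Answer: -120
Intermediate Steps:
(((2*(-1))*(-5))*L(1))*12 = (((2*(-1))*(-5))*(-1))*12 = (-2*(-5)*(-1))*12 = (10*(-1))*12 = -10*12 = -120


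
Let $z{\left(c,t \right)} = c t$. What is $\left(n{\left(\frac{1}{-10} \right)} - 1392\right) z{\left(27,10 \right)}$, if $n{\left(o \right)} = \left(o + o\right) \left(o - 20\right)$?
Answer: $- \frac{1873773}{5} \approx -3.7475 \cdot 10^{5}$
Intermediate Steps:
$n{\left(o \right)} = 2 o \left(-20 + o\right)$
$\left(n{\left(\frac{1}{-10} \right)} - 1392\right) z{\left(27,10 \right)} = \left(\frac{2 \left(-20 + \frac{1}{-10}\right)}{-10} - 1392\right) 27 \cdot 10 = \left(2 \left(- \frac{1}{10}\right) \left(-20 - \frac{1}{10}\right) - 1392\right) 270 = \left(2 \left(- \frac{1}{10}\right) \left(- \frac{201}{10}\right) - 1392\right) 270 = \left(\frac{201}{50} - 1392\right) 270 = \left(- \frac{69399}{50}\right) 270 = - \frac{1873773}{5}$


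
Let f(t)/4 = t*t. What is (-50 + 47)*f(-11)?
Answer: -1452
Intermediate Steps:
f(t) = 4*t**2 (f(t) = 4*(t*t) = 4*t**2)
(-50 + 47)*f(-11) = (-50 + 47)*(4*(-11)**2) = -12*121 = -3*484 = -1452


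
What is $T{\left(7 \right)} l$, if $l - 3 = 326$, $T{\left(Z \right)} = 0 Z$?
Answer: $0$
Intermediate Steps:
$T{\left(Z \right)} = 0$
$l = 329$ ($l = 3 + 326 = 329$)
$T{\left(7 \right)} l = 0 \cdot 329 = 0$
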